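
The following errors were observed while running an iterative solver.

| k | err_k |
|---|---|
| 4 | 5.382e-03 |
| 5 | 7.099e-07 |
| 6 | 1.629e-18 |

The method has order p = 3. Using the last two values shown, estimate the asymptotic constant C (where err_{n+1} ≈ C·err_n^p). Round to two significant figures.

4.6

C ≈ err_6 / err_5^3
  = 1.629e-18 / (7.099e-07)^3
  = 1.629e-18 / 3.5776e-19 ≈ 4.5533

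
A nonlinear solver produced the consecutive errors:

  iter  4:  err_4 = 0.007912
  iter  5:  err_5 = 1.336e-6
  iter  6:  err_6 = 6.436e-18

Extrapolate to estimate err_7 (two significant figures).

7.2e-52

First estimate the order: p ≈ ln(err_6/err_5) / ln(err_5/err_4) = ln(6.436e-18/1.336e-6)/ln(1.336e-6/0.007912) = ln(4.81737e-12)/ln(0.000168857) ≈ 2.9999.
Then err_7 ≈ err_6·(err_6/err_5)^p = 6.436e-18·(4.81737e-12)^2.9999 = 6.436e-18·1.12089e-34 ≈ 7.214e-52.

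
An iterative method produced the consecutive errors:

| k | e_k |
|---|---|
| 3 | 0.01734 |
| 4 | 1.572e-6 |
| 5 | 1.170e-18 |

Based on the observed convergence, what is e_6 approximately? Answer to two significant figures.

First estimate the order: p ≈ ln(e_5/e_4) / ln(e_4/e_3) = ln(1.170e-18/1.572e-6)/ln(1.572e-6/0.01734) = ln(7.44275e-13)/ln(9.06574e-05) ≈ 3.0001.
Then e_6 ≈ e_5·(e_5/e_4)^p = 1.170e-18·(7.44275e-13)^3.0001 = 1.170e-18·4.11138e-37 ≈ 4.81e-55.

4.8e-55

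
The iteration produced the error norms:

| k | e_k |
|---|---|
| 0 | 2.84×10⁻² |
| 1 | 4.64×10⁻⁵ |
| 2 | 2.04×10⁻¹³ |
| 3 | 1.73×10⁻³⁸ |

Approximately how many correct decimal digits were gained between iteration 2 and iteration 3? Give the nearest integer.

25

Digits gained ≈ log₁₀(e_2/e_3) = log₁₀(2.04×10⁻¹³/1.73×10⁻³⁸) = log₁₀(1.17919e+25) ≈ 25.072.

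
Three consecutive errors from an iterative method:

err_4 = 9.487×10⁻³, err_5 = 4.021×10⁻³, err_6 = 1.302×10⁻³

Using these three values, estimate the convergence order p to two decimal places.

1.31

p ≈ ln(err_6/err_5) / ln(err_5/err_4)
  = ln(1.302×10⁻³/4.021×10⁻³) / ln(4.021×10⁻³/9.487×10⁻³)
  = ln(0.3238) / ln(0.423843)
  = -1.12763 / -0.85839 ≈ 1.31366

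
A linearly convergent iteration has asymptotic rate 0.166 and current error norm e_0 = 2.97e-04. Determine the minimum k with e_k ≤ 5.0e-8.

5

After k steps, e_k ≈ 2.97e-04·0.166^k.
Need 0.166^k ≤ 5.0e-8/2.97e-04 = 0.00016835.
k ≥ ln(0.00016835)/ln(0.166) = -8.6895/-1.79577 = 4.839.
Smallest integer k = 5.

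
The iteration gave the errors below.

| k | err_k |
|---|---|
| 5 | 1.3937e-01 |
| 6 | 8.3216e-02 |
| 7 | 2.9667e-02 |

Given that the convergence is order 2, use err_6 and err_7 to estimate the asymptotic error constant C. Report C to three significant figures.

4.28

C ≈ err_7 / err_6^2
  = 2.9667e-02 / (8.3216e-02)^2
  = 2.9667e-02 / 0.0069249 ≈ 4.2841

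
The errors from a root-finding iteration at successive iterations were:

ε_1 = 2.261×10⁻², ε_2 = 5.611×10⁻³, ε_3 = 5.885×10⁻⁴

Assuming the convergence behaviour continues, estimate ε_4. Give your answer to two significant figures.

1.5e-5

First estimate the order: p ≈ ln(ε_3/ε_2) / ln(ε_2/ε_1) = ln(5.885×10⁻⁴/5.611×10⁻³)/ln(5.611×10⁻³/2.261×10⁻²) = ln(0.104883)/ln(0.248165) ≈ 1.6180.
Then ε_4 ≈ ε_3·(ε_3/ε_2)^p = 5.885×10⁻⁴·(0.104883)^1.6180 = 5.885×10⁻⁴·0.0260316 ≈ 1.532e-05.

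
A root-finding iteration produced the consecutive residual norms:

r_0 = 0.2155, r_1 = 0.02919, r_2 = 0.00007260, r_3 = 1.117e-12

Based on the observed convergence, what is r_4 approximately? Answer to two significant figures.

4.1e-36

First estimate the order: p ≈ ln(r_3/r_2) / ln(r_2/r_1) = ln(1.117e-12/0.00007260)/ln(0.00007260/0.02919) = ln(1.53857e-08)/ln(0.00248715) ≈ 3.0000.
Then r_4 ≈ r_3·(r_3/r_2)^p = 1.117e-12·(1.53857e-08)^3.0000 = 1.117e-12·3.6421e-24 ≈ 4.068e-36.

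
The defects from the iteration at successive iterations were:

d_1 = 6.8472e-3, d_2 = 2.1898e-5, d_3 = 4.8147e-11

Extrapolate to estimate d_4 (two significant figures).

First estimate the order: p ≈ ln(d_3/d_2) / ln(d_2/d_1) = ln(4.8147e-11/2.1898e-5)/ln(2.1898e-5/6.8472e-3) = ln(2.19869e-06)/ln(0.0031981) ≈ 2.2676.
Then d_4 ≈ d_3·(d_3/d_2)^p = 4.8147e-11·(2.19869e-06)^2.2676 = 4.8147e-11·1.4801e-13 ≈ 7.126e-24.

7.1e-24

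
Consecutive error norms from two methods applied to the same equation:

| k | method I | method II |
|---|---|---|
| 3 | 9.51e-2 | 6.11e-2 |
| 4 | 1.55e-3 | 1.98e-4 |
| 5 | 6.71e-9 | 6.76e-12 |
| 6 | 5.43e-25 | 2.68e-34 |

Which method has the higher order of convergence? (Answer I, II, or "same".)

same

Method I: p ≈ ln(5.43e-25/6.71e-9)/ln(6.71e-9/1.55e-3) ≈ 3.00.
Method II: p ≈ ln(2.68e-34/6.76e-12)/ln(6.76e-12/1.98e-4) ≈ 3.00.
Both orders ≈ 3.0 — effectively the same.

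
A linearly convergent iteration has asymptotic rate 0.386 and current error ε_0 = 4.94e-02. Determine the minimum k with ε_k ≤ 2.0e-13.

28

After k steps, ε_k ≈ 4.94e-02·0.386^k.
Need 0.386^k ≤ 2.0e-13/4.94e-02 = 4.04858e-12.
k ≥ ln(4.04858e-12)/ln(0.386) = -26.2327/-0.95192 = 27.558.
Smallest integer k = 28.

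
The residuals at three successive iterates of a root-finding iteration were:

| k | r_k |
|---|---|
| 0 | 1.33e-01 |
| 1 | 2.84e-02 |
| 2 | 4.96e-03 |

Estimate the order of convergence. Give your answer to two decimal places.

p ≈ ln(r_2/r_1) / ln(r_1/r_0)
  = ln(4.96e-03/2.84e-02) / ln(2.84e-02/1.33e-01)
  = ln(0.174648) / ln(0.213534)
  = -1.74498 / -1.54396 ≈ 1.13020

1.13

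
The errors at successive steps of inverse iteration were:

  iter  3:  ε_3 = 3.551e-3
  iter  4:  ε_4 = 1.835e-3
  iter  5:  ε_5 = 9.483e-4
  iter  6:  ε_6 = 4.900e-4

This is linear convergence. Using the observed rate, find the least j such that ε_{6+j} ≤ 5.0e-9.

18

Rate ρ ≈ ε_6/ε_5 = 4.900e-4/9.483e-4 = 0.5167.
After j more steps, ε_{6+j} ≈ 4.900e-4·ρ^j; need ρ^j ≤ 5.0e-9/4.900e-4 = 1.02041e-05.
j ≥ ln(1.02041e-05)/ln(0.5167) = -11.4927/-0.66029 = 17.406.
So 18 more iterations are needed.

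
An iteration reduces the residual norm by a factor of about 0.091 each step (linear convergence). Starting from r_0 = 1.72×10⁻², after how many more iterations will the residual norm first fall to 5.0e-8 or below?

6

After k steps, r_k ≈ 1.72×10⁻²·0.091^k.
Need 0.091^k ≤ 5.0e-8/1.72×10⁻² = 2.90698e-06.
k ≥ ln(2.90698e-06)/ln(0.091) = -12.7484/-2.39690 = 5.319.
Smallest integer k = 6.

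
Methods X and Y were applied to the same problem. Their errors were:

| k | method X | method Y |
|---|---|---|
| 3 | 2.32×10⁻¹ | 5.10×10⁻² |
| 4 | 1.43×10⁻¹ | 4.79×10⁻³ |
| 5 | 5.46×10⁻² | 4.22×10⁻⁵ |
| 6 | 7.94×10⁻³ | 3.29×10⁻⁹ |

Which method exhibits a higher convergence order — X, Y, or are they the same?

same

Method X: p ≈ ln(7.94×10⁻³/5.46×10⁻²)/ln(5.46×10⁻²/1.43×10⁻¹) ≈ 2.00.
Method Y: p ≈ ln(3.29×10⁻⁹/4.22×10⁻⁵)/ln(4.22×10⁻⁵/4.79×10⁻³) ≈ 2.00.
Both orders ≈ 2.0 — effectively the same.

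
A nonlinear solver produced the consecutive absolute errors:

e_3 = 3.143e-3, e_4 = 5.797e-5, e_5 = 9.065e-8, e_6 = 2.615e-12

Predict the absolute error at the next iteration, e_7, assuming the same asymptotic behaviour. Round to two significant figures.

First estimate the order: p ≈ ln(e_6/e_5) / ln(e_5/e_4) = ln(2.615e-12/9.065e-8)/ln(9.065e-8/5.797e-5) = ln(2.88472e-05)/ln(0.00156374) ≈ 1.6180.
Then e_7 ≈ e_6·(e_6/e_5)^p = 2.615e-12·(2.88472e-05)^1.6180 = 2.615e-12·4.51282e-08 ≈ 1.18e-19.

1.2e-19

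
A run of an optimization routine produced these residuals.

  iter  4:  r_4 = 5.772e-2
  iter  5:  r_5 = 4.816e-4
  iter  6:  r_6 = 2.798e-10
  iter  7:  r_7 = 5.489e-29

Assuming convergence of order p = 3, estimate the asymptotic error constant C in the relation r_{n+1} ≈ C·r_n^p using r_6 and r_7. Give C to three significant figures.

C ≈ r_7 / r_6^3
  = 5.489e-29 / (2.798e-10)^3
  = 5.489e-29 / 2.1905e-29 ≈ 2.5058

2.51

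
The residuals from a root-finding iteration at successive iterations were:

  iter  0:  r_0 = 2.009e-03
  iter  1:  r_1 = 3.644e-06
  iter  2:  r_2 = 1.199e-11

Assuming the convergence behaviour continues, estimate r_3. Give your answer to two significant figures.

First estimate the order: p ≈ ln(r_2/r_1) / ln(r_1/r_0) = ln(1.199e-11/3.644e-06)/ln(3.644e-06/2.009e-03) = ln(3.29034e-06)/ln(0.00181384) ≈ 2.0000.
Then r_3 ≈ r_2·(r_2/r_1)^p = 1.199e-11·(3.29034e-06)^2.0000 = 1.199e-11·1.08263e-11 ≈ 1.298e-22.

1.3e-22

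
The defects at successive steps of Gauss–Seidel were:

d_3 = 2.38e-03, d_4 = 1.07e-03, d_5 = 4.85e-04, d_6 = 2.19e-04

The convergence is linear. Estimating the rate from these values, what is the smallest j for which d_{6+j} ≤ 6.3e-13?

25

Rate ρ ≈ d_6/d_5 = 2.19e-04/4.85e-04 = 0.4515.
After j more steps, d_{6+j} ≈ 2.19e-04·ρ^j; need ρ^j ≤ 6.3e-13/2.19e-04 = 2.87671e-09.
j ≥ ln(2.87671e-09)/ln(0.4515) = -19.6666/-0.79518 = 24.732.
So 25 more iterations are needed.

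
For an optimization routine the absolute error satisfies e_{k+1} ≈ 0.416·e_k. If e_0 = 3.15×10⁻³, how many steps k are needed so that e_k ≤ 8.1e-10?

18

After k steps, e_k ≈ 3.15×10⁻³·0.416^k.
Need 0.416^k ≤ 8.1e-10/3.15×10⁻³ = 2.57143e-07.
k ≥ ln(2.57143e-07)/ln(0.416) = -15.1736/-0.87707 = 17.300.
Smallest integer k = 18.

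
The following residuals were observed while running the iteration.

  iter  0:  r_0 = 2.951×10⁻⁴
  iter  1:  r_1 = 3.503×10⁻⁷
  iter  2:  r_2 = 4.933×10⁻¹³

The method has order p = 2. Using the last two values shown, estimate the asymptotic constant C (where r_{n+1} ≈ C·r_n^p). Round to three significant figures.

4.02

C ≈ r_2 / r_1^2
  = 4.933×10⁻¹³ / (3.503×10⁻⁷)^2
  = 4.933×10⁻¹³ / 1.2271e-13 ≈ 4.02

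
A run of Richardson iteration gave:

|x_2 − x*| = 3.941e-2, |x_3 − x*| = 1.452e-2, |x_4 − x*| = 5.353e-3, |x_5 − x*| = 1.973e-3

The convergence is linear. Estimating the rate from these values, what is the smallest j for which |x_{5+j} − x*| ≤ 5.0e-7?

9

Rate ρ ≈ |x_5 − x*|/|x_4 − x*| = 1.973e-3/5.353e-3 = 0.3686.
After j more steps, |x_{5+j} − x*| ≈ 1.973e-3·ρ^j; need ρ^j ≤ 5.0e-7/1.973e-3 = 0.000253421.
j ≥ ln(0.000253421)/ln(0.3686) = -8.2805/-0.99804 = 8.297.
So 9 more iterations are needed.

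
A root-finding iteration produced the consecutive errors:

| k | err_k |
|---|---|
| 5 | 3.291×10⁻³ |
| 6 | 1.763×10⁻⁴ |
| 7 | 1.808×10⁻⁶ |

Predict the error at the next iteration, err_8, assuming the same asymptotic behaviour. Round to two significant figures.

1.4e-9

First estimate the order: p ≈ ln(err_7/err_6) / ln(err_6/err_5) = ln(1.808×10⁻⁶/1.763×10⁻⁴)/ln(1.763×10⁻⁴/3.291×10⁻³) = ln(0.0102552)/ln(0.0535703) ≈ 1.5649.
Then err_8 ≈ err_7·(err_7/err_6)^p = 1.808×10⁻⁶·(0.0102552)^1.5649 = 1.808×10⁻⁶·0.000771483 ≈ 1.395e-09.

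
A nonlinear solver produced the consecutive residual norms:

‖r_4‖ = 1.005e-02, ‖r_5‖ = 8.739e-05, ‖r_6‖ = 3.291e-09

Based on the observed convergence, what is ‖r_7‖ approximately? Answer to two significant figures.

First estimate the order: p ≈ ln(‖r_6‖/‖r_5‖) / ln(‖r_5‖/‖r_4‖) = ln(3.291e-09/8.739e-05)/ln(8.739e-05/1.005e-02) = ln(3.76588e-05)/ln(0.00869552) ≈ 2.1469.
Then ‖r_7‖ ≈ ‖r_6‖·(‖r_6‖/‖r_5‖)^p = 3.291e-09·(3.76588e-05)^2.1469 = 3.291e-09·3.17561e-10 ≈ 1.045e-18.

1.0e-18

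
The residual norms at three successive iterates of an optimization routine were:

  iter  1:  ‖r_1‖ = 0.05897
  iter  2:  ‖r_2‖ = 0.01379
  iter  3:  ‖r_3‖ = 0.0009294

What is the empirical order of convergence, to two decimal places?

p ≈ ln(‖r_3‖/‖r_2‖) / ln(‖r_2‖/‖r_1‖)
  = ln(0.0009294/0.01379) / ln(0.01379/0.05897)
  = ln(0.0673967) / ln(0.233848)
  = -2.69716 / -1.45308 ≈ 1.85617

1.86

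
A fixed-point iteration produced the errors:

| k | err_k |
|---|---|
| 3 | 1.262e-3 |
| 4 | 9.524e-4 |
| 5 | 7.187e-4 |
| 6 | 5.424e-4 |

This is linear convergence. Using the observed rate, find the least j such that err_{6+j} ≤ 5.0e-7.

Rate ρ ≈ err_6/err_5 = 5.424e-4/7.187e-4 = 0.7547.
After j more steps, err_{6+j} ≈ 5.424e-4·ρ^j; need ρ^j ≤ 5.0e-7/5.424e-4 = 0.000921829.
j ≥ ln(0.000921829)/ln(0.7547) = -6.9892/-0.28143 = 24.835.
So 25 more iterations are needed.

25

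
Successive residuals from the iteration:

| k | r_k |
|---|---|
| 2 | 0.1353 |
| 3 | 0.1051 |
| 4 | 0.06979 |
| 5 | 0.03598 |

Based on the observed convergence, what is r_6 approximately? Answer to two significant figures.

1.2e-2

First estimate the order: p ≈ ln(r_5/r_4) / ln(r_4/r_3) = ln(0.03598/0.06979)/ln(0.06979/0.1051) = ln(0.515547)/ln(0.664034) ≈ 1.6182.
Then r_6 ≈ r_5·(r_5/r_4)^p = 0.03598·(0.515547)^1.6182 = 0.03598·0.342289 ≈ 0.01232.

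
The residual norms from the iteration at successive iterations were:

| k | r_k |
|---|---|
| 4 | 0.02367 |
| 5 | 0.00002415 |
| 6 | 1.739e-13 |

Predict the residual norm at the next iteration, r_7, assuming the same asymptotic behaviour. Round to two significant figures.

First estimate the order: p ≈ ln(r_6/r_5) / ln(r_5/r_4) = ln(1.739e-13/0.00002415)/ln(0.00002415/0.02367) = ln(7.20083e-09)/ln(0.00102028) ≈ 2.7221.
Then r_7 ≈ r_6·(r_6/r_5)^p = 1.739e-13·(7.20083e-09)^2.7221 = 1.739e-13·6.83882e-23 ≈ 1.189e-35.

1.2e-35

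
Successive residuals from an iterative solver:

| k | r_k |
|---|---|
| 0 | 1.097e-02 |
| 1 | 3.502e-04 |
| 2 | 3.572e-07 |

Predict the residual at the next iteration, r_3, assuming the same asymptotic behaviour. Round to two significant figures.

3.7e-13

First estimate the order: p ≈ ln(r_2/r_1) / ln(r_1/r_0) = ln(3.572e-07/3.502e-04)/ln(3.502e-04/1.097e-02) = ln(0.00101999)/ln(0.0319234) ≈ 1.9997.
Then r_3 ≈ r_2·(r_2/r_1)^p = 3.572e-07·(0.00101999)^1.9997 = 3.572e-07·1.04253e-06 ≈ 3.724e-13.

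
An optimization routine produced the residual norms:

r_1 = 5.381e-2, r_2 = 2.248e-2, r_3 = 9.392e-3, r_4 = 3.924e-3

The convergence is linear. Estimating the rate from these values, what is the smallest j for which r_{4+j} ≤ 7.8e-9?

16

Rate ρ ≈ r_4/r_3 = 3.924e-3/9.392e-3 = 0.4178.
After j more steps, r_{4+j} ≈ 3.924e-3·ρ^j; need ρ^j ≤ 7.8e-9/3.924e-3 = 1.98777e-06.
j ≥ ln(1.98777e-06)/ln(0.4178) = -13.1285/-0.87275 = 15.043.
So 16 more iterations are needed.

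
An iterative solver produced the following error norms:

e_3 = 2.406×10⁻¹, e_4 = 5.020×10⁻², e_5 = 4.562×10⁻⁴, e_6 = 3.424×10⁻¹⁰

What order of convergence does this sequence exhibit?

3

Consecutive ratios: e_6/e_5 = 3.424×10⁻¹⁰/4.562×10⁻⁴ = 7.50548e-07, e_5/e_4 = 4.562×10⁻⁴/5.020×10⁻² = 0.00908765.
p ≈ ln(7.50548e-07)/ln(0.00908765) = -14.1025/-4.7008 ≈ 3.00.
So the convergence is cubic (order 3).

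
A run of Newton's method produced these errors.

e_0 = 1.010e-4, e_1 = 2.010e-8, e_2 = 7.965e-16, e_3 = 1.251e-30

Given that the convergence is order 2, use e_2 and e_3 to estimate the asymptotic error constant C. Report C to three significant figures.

C ≈ e_3 / e_2^2
  = 1.251e-30 / (7.965e-16)^2
  = 1.251e-30 / 6.34412e-31 ≈ 1.9719

1.97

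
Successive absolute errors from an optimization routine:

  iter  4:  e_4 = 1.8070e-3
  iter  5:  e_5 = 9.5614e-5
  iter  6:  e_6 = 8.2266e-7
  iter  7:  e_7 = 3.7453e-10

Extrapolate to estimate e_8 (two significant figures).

First estimate the order: p ≈ ln(e_7/e_6) / ln(e_6/e_5) = ln(3.7453e-10/8.2266e-7)/ln(8.2266e-7/9.5614e-5) = ln(0.000455267)/ln(0.00860397) ≈ 1.6180.
Then e_8 ≈ e_7·(e_7/e_6)^p = 3.7453e-10·(0.000455267)^1.6180 = 3.7453e-10·3.91809e-06 ≈ 1.467e-15.

1.5e-15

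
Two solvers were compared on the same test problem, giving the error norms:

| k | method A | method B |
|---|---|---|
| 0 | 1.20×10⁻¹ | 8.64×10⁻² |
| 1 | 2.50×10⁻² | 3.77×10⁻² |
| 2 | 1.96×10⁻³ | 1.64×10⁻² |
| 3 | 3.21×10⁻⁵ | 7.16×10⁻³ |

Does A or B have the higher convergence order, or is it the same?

Method A: p ≈ ln(3.21×10⁻⁵/1.96×10⁻³)/ln(1.96×10⁻³/2.50×10⁻²) ≈ 1.62.
Method B: p ≈ ln(7.16×10⁻³/1.64×10⁻²)/ln(1.64×10⁻²/3.77×10⁻²) ≈ 1.00.
Method A has the higher order (≈1.6 vs ≈1.0).

A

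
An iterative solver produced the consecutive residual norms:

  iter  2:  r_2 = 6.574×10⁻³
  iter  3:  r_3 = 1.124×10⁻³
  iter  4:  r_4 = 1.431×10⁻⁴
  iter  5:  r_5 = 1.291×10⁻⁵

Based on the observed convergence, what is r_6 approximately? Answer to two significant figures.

7.8e-7

First estimate the order: p ≈ ln(r_5/r_4) / ln(r_4/r_3) = ln(1.291×10⁻⁵/1.431×10⁻⁴)/ln(1.431×10⁻⁴/1.124×10⁻³) = ln(0.0902166)/ln(0.127313) ≈ 1.1671.
Then r_6 ≈ r_5·(r_5/r_4)^p = 1.291×10⁻⁵·(0.0902166)^1.1671 = 1.291×10⁻⁵·0.0603552 ≈ 7.792e-07.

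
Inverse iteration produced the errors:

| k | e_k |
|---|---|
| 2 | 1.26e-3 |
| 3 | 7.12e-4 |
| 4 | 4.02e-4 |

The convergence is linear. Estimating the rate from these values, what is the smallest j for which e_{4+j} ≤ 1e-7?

15

Rate ρ ≈ e_4/e_3 = 4.02e-4/7.12e-4 = 0.5646.
After j more steps, e_{4+j} ≈ 4.02e-4·ρ^j; need ρ^j ≤ 1e-7/4.02e-4 = 0.000248756.
j ≥ ln(0.000248756)/ln(0.5646) = -8.2990/-0.57164 = 14.518.
So 15 more iterations are needed.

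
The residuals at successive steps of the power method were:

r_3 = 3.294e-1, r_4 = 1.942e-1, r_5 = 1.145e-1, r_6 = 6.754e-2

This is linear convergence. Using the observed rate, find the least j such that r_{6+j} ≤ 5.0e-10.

36

Rate ρ ≈ r_6/r_5 = 6.754e-2/1.145e-1 = 0.5899.
After j more steps, r_{6+j} ≈ 6.754e-2·ρ^j; need ρ^j ≤ 5.0e-10/6.754e-2 = 7.40302e-09.
j ≥ ln(7.40302e-09)/ln(0.5899) = -18.7214/-0.52780 = 35.471.
So 36 more iterations are needed.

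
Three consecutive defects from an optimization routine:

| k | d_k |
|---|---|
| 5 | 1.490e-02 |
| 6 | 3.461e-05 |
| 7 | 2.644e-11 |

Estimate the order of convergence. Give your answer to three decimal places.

2.322

p ≈ ln(d_7/d_6) / ln(d_6/d_5)
  = ln(2.644e-11/3.461e-05) / ln(3.461e-05/1.490e-02)
  = ln(7.63941e-07) / ln(0.00232282)
  = -14.084775 / -6.064973 ≈ 2.322315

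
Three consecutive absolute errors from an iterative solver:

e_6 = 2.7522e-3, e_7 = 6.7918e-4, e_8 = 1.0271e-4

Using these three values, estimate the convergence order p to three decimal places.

p ≈ ln(e_8/e_7) / ln(e_7/e_6)
  = ln(1.0271e-4/6.7918e-4) / ln(6.7918e-4/2.7522e-3)
  = ln(0.151226) / ln(0.246777)
  = -1.888980 / -1.399270 ≈ 1.349975

1.350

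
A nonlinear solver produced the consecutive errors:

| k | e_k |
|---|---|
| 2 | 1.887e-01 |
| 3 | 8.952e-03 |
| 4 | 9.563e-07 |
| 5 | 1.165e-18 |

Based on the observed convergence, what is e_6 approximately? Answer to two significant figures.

2.1e-54

First estimate the order: p ≈ ln(e_5/e_4) / ln(e_4/e_3) = ln(1.165e-18/9.563e-07)/ln(9.563e-07/8.952e-03) = ln(1.21824e-12)/ln(0.000106825) ≈ 3.0001.
Then e_6 ≈ e_5·(e_5/e_4)^p = 1.165e-18·(1.21824e-12)^3.0001 = 1.165e-18·1.80305e-36 ≈ 2.101e-54.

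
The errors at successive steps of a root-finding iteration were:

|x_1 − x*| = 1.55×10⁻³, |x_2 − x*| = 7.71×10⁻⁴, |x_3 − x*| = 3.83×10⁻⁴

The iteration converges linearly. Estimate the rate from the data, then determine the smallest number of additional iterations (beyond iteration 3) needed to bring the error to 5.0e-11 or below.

23

Rate ρ ≈ |x_3 − x*|/|x_2 − x*| = 3.83×10⁻⁴/7.71×10⁻⁴ = 0.4968.
After j more steps, |x_{3+j} − x*| ≈ 3.83×10⁻⁴·ρ^j; need ρ^j ≤ 5.0e-11/3.83×10⁻⁴ = 1.30548e-07.
j ≥ ln(1.30548e-07)/ln(0.4968) = -15.8515/-0.69957 = 22.659.
So 23 more iterations are needed.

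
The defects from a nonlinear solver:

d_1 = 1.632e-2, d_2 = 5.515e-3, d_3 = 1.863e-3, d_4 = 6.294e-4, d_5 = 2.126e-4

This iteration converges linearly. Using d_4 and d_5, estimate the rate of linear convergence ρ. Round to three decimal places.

ρ ≈ d_5/d_4 = 2.126e-4/6.294e-4 = 0.33778

0.338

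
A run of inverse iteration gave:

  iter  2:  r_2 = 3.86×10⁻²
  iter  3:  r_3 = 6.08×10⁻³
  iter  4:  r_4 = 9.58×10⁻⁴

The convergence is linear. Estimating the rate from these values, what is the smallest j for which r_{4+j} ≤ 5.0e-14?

13

Rate ρ ≈ r_4/r_3 = 9.58×10⁻⁴/6.08×10⁻³ = 0.1576.
After j more steps, r_{4+j} ≈ 9.58×10⁻⁴·ρ^j; need ρ^j ≤ 5.0e-14/9.58×10⁻⁴ = 5.21921e-11.
j ≥ ln(5.21921e-11)/ln(0.1576) = -23.6761/-1.84770 = 12.814.
So 13 more iterations are needed.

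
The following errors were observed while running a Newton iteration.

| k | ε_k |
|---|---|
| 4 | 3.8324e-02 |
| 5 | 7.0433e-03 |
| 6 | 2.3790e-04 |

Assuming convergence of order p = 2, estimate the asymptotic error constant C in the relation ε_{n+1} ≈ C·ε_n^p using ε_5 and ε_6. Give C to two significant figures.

4.8

C ≈ ε_6 / ε_5^2
  = 2.3790e-04 / (7.0433e-03)^2
  = 2.3790e-04 / 4.96081e-05 ≈ 4.7956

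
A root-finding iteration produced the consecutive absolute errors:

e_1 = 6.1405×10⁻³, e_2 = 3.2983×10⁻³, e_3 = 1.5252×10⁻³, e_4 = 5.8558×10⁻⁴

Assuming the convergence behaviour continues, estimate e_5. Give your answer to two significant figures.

First estimate the order: p ≈ ln(e_4/e_3) / ln(e_3/e_2) = ln(5.8558×10⁻⁴/1.5252×10⁻³)/ln(1.5252×10⁻³/3.2983×10⁻³) = ln(0.383937)/ln(0.46242) ≈ 1.2412.
Then e_5 ≈ e_4·(e_4/e_3)^p = 5.8558×10⁻⁴·(0.383937)^1.2412 = 5.8558×10⁻⁴·0.304778 ≈ 0.0001785.

1.8e-4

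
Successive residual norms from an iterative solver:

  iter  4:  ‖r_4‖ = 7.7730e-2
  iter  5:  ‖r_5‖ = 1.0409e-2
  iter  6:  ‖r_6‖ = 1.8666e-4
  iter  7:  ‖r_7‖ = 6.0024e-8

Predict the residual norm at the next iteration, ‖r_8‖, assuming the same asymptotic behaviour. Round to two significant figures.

6.2e-15

First estimate the order: p ≈ ln(‖r_7‖/‖r_6‖) / ln(‖r_6‖/‖r_5‖) = ln(6.0024e-8/1.8666e-4)/ln(1.8666e-4/1.0409e-2) = ln(0.000321569)/ln(0.0179326) ≈ 2.0000.
Then ‖r_8‖ ≈ ‖r_7‖·(‖r_7‖/‖r_6‖)^p = 6.0024e-8·(0.000321569)^2.0000 = 6.0024e-8·1.03407e-07 ≈ 6.207e-15.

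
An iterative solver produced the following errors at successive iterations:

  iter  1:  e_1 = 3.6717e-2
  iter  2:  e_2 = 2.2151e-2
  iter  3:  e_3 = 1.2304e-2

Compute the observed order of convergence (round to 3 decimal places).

1.163

p ≈ ln(e_3/e_2) / ln(e_2/e_1)
  = ln(1.2304e-2/2.2151e-2) / ln(2.2151e-2/3.6717e-2)
  = ln(0.55546) / ln(0.60329)
  = -0.587959 / -0.505357 ≈ 1.163453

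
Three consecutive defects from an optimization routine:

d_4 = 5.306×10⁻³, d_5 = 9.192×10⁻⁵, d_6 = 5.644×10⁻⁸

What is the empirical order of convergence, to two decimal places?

p ≈ ln(d_6/d_5) / ln(d_5/d_4)
  = ln(5.644×10⁻⁸/9.192×10⁻⁵) / ln(9.192×10⁻⁵/5.306×10⁻³)
  = ln(0.000614012) / ln(0.0173238)
  = -7.39550 / -4.05567 ≈ 1.82350

1.82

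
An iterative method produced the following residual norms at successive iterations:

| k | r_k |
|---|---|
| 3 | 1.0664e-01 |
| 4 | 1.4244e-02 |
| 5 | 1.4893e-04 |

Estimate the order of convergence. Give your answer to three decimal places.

2.265

p ≈ ln(r_5/r_4) / ln(r_4/r_3)
  = ln(1.4893e-04/1.4244e-02) / ln(1.4244e-02/1.0664e-01)
  = ln(0.0104556) / ln(0.133571)
  = -4.560618 / -2.013122 ≈ 2.265445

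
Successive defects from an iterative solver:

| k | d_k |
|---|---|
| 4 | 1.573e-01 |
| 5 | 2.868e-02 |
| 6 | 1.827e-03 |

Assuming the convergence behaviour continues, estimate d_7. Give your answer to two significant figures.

First estimate the order: p ≈ ln(d_6/d_5) / ln(d_5/d_4) = ln(1.827e-03/2.868e-02)/ln(2.868e-02/1.573e-01) = ln(0.0637029)/ln(0.182327) ≈ 1.6179.
Then d_7 ≈ d_6·(d_6/d_5)^p = 1.827e-03·(0.0637029)^1.6179 = 1.827e-03·0.0116212 ≈ 2.123e-05.

2.1e-5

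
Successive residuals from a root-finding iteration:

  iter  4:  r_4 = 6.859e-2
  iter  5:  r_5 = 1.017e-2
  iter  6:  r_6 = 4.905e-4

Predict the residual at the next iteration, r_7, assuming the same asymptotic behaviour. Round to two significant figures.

4.0e-6

First estimate the order: p ≈ ln(r_6/r_5) / ln(r_5/r_4) = ln(4.905e-4/1.017e-2)/ln(1.017e-2/6.859e-2) = ln(0.0482301)/ln(0.148272) ≈ 1.5884.
Then r_7 ≈ r_6·(r_6/r_5)^p = 4.905e-4·(0.0482301)^1.5884 = 4.905e-4·0.00810182 ≈ 3.974e-06.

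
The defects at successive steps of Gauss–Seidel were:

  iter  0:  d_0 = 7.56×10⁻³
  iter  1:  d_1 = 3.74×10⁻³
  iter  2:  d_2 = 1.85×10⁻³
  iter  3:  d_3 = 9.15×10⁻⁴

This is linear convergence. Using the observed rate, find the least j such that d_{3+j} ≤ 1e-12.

30

Rate ρ ≈ d_3/d_2 = 9.15×10⁻⁴/1.85×10⁻³ = 0.4946.
After j more steps, d_{3+j} ≈ 9.15×10⁻⁴·ρ^j; need ρ^j ≤ 1e-12/9.15×10⁻⁴ = 1.0929e-09.
j ≥ ln(1.0929e-09)/ln(0.4946) = -20.6344/-0.70401 = 29.310.
So 30 more iterations are needed.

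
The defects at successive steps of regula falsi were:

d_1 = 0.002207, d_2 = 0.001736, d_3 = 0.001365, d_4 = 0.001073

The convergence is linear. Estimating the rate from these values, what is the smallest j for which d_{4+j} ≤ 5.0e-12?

80

Rate ρ ≈ d_4/d_3 = 0.001073/0.001365 = 0.7861.
After j more steps, d_{4+j} ≈ 0.001073·ρ^j; need ρ^j ≤ 5.0e-12/0.001073 = 4.65983e-09.
j ≥ ln(4.65983e-09)/ln(0.7861) = -19.1843/-0.24067 = 79.712.
So 80 more iterations are needed.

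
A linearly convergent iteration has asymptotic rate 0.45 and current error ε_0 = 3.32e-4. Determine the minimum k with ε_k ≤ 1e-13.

After k steps, ε_k ≈ 3.32e-4·0.45^k.
Need 0.45^k ≤ 1e-13/3.32e-4 = 3.01205e-10.
k ≥ ln(3.01205e-10)/ln(0.45) = -21.9232/-0.79851 = 27.455.
Smallest integer k = 28.

28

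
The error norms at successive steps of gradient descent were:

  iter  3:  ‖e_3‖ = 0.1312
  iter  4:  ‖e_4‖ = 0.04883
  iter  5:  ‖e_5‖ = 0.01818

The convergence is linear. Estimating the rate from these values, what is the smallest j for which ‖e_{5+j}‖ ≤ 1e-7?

13

Rate ρ ≈ ‖e_5‖/‖e_4‖ = 0.01818/0.04883 = 0.3723.
After j more steps, ‖e_{5+j}‖ ≈ 0.01818·ρ^j; need ρ^j ≤ 1e-7/0.01818 = 5.50055e-06.
j ≥ ln(5.50055e-06)/ln(0.3723) = -12.1107/-0.98806 = 12.257.
So 13 more iterations are needed.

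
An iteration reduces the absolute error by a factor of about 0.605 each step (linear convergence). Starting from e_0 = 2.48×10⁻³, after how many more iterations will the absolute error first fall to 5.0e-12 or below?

After k steps, e_k ≈ 2.48×10⁻³·0.605^k.
Need 0.605^k ≤ 5.0e-12/2.48×10⁻³ = 2.01613e-09.
k ≥ ln(2.01613e-09)/ln(0.605) = -20.0221/-0.50253 = 39.843.
Smallest integer k = 40.

40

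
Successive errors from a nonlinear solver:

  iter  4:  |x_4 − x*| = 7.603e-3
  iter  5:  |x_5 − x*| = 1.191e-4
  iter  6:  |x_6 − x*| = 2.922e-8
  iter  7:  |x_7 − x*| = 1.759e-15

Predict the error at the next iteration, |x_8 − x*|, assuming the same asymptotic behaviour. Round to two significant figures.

6.4e-30

First estimate the order: p ≈ ln(|x_7 − x*|/|x_6 − x*|) / ln(|x_6 − x*|/|x_5 − x*|) = ln(1.759e-15/2.922e-8)/ln(2.922e-8/1.191e-4) = ln(6.01985e-08)/ln(0.00024534) ≈ 2.0000.
Then |x_8 − x*| ≈ |x_7 − x*|·(|x_7 − x*|/|x_6 − x*|)^p = 1.759e-15·(6.01985e-08)^2.0000 = 1.759e-15·3.62386e-15 ≈ 6.374e-30.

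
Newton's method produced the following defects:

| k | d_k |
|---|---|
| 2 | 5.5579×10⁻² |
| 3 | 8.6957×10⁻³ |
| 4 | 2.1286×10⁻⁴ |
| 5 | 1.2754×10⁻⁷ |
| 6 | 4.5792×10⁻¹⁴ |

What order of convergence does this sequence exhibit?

2

Consecutive ratios: d_6/d_5 = 4.5792×10⁻¹⁴/1.2754×10⁻⁷ = 3.5904e-07, d_5/d_4 = 1.2754×10⁻⁷/2.1286×10⁻⁴ = 0.000599173.
p ≈ ln(3.5904e-07)/ln(0.000599173) = -14.8398/-7.4200 ≈ 2.00.
So the convergence is quadratic (order 2).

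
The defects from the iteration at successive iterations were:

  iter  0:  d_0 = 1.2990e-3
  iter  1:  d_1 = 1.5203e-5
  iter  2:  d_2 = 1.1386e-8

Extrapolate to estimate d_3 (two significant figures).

1.0e-13

First estimate the order: p ≈ ln(d_2/d_1) / ln(d_1/d_0) = ln(1.1386e-8/1.5203e-5)/ln(1.5203e-5/1.2990e-3) = ln(0.000748931)/ln(0.0117036) ≈ 1.6181.
Then d_3 ≈ d_2·(d_2/d_1)^p = 1.1386e-8·(0.000748931)^1.6181 = 1.1386e-8·8.76061e-06 ≈ 9.975e-14.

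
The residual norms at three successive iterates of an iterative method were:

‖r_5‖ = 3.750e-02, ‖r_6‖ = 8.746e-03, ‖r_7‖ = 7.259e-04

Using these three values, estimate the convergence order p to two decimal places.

1.71

p ≈ ln(‖r_7‖/‖r_6‖) / ln(‖r_6‖/‖r_5‖)
  = ln(7.259e-04/8.746e-03) / ln(8.746e-03/3.750e-02)
  = ln(0.0829979) / ln(0.233227)
  = -2.48894 / -1.45574 ≈ 1.70974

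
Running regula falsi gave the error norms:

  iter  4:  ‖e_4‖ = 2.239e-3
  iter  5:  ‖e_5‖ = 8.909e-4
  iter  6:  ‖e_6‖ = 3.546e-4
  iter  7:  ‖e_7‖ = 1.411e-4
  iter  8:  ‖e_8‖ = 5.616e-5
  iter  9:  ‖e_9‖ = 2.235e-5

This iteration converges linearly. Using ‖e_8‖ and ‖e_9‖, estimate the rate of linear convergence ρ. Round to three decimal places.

ρ ≈ ‖e_9‖/‖e_8‖ = 2.235e-5/5.616e-5 = 0.39797

0.398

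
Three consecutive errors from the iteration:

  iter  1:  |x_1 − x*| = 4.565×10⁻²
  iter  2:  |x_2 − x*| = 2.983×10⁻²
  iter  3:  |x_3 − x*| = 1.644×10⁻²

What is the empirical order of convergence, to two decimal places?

p ≈ ln(|x_3 − x*|/|x_2 − x*|) / ln(|x_2 − x*|/|x_1 − x*|)
  = ln(1.644×10⁻²/2.983×10⁻²) / ln(2.983×10⁻²/4.565×10⁻²)
  = ln(0.551123) / ln(0.65345)
  = -0.59580 / -0.42549 ≈ 1.40027

1.40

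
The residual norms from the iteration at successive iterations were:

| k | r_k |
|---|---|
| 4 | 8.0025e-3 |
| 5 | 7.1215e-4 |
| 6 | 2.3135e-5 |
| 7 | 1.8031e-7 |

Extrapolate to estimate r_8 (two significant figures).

First estimate the order: p ≈ ln(r_7/r_6) / ln(r_6/r_5) = ln(1.8031e-7/2.3135e-5)/ln(2.3135e-5/7.1215e-4) = ln(0.00779382)/ln(0.0324861) ≈ 1.4165.
Then r_8 ≈ r_7·(r_7/r_6)^p = 1.8031e-7·(0.00779382)^1.4165 = 1.8031e-7·0.00103196 ≈ 1.861e-10.

1.9e-10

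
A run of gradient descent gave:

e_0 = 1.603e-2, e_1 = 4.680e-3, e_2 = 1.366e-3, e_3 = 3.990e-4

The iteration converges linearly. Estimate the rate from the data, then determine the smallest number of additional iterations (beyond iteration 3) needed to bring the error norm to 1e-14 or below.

Rate ρ ≈ e_3/e_2 = 3.990e-4/1.366e-3 = 0.2921.
After j more steps, e_{3+j} ≈ 3.990e-4·ρ^j; need ρ^j ≤ 1e-14/3.990e-4 = 2.50627e-11.
j ≥ ln(2.50627e-11)/ln(0.2921) = -24.4096/-1.23066 = 19.835.
So 20 more iterations are needed.

20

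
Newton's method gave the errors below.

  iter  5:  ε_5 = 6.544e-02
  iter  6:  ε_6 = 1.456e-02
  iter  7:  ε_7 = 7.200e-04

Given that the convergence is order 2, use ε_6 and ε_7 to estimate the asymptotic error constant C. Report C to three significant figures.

C ≈ ε_7 / ε_6^2
  = 7.200e-04 / (1.456e-02)^2
  = 7.200e-04 / 0.000211994 ≈ 3.3963

3.40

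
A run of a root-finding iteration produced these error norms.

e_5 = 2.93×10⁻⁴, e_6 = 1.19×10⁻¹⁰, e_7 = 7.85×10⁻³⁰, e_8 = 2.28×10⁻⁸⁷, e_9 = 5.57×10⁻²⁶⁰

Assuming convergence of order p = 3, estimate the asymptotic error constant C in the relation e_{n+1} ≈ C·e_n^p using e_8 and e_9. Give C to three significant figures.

C ≈ e_9 / e_8^3
  = 5.57×10⁻²⁶⁰ / (2.28×10⁻⁸⁷)^3
  = 5.57×10⁻²⁶⁰ / 1.18524e-260 ≈ 4.6995

4.70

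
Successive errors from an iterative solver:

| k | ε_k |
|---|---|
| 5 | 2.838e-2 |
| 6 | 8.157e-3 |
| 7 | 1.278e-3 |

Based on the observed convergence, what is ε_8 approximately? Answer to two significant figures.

First estimate the order: p ≈ ln(ε_7/ε_6) / ln(ε_6/ε_5) = ln(1.278e-3/8.157e-3)/ln(8.157e-3/2.838e-2) = ln(0.156675)/ln(0.287421) ≈ 1.4867.
Then ε_8 ≈ ε_7·(ε_7/ε_6)^p = 1.278e-3·(0.156675)^1.4867 = 1.278e-3·0.0635632 ≈ 8.123e-05.

8.1e-5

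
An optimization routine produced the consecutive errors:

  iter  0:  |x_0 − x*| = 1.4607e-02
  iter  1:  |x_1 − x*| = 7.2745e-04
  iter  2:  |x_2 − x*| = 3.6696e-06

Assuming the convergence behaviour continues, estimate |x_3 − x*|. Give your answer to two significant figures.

3.3e-10

First estimate the order: p ≈ ln(|x_2 − x*|/|x_1 − x*|) / ln(|x_1 − x*|/|x_0 − x*|) = ln(3.6696e-06/7.2745e-04)/ln(7.2745e-04/1.4607e-02) = ln(0.00504447)/ln(0.0498015) ≈ 1.7633.
Then |x_3 − x*| ≈ |x_2 − x*|·(|x_2 − x*|/|x_1 − x*|)^p = 3.6696e-06·(0.00504447)^1.7633 = 3.6696e-06·8.89969e-05 ≈ 3.266e-10.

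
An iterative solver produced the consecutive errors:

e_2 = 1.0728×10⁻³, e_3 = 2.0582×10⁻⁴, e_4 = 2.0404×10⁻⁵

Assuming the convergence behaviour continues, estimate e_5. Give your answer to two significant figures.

8.0e-7

First estimate the order: p ≈ ln(e_4/e_3) / ln(e_3/e_2) = ln(2.0404×10⁻⁵/2.0582×10⁻⁴)/ln(2.0582×10⁻⁴/1.0728×10⁻³) = ln(0.0991352)/ln(0.191853) ≈ 1.3999.
Then e_5 ≈ e_4·(e_4/e_3)^p = 2.0404×10⁻⁵·(0.0991352)^1.3999 = 2.0404×10⁻⁵·0.0393386 ≈ 8.027e-07.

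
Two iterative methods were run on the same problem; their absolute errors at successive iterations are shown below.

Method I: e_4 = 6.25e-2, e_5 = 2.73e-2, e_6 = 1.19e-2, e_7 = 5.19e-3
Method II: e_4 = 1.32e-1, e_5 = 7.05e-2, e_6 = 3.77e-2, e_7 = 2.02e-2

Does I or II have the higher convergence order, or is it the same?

Method I: p ≈ ln(5.19e-3/1.19e-2)/ln(1.19e-2/2.73e-2) ≈ 1.00.
Method II: p ≈ ln(2.02e-2/3.77e-2)/ln(3.77e-2/7.05e-2) ≈ 1.00.
Both orders ≈ 1.0 — effectively the same.

same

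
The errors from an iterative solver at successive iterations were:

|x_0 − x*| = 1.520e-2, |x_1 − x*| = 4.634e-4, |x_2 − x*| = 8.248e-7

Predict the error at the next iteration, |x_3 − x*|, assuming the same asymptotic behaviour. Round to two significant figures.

First estimate the order: p ≈ ln(|x_2 − x*|/|x_1 − x*|) / ln(|x_1 − x*|/|x_0 − x*|) = ln(8.248e-7/4.634e-4)/ln(4.634e-4/1.520e-2) = ln(0.00177989)/ln(0.0304868) ≈ 1.8139.
Then |x_3 − x*| ≈ |x_2 − x*|·(|x_2 − x*|/|x_1 − x*|)^p = 8.248e-7·(0.00177989)^1.8139 = 8.248e-7·1.02917e-05 ≈ 8.489e-12.

8.5e-12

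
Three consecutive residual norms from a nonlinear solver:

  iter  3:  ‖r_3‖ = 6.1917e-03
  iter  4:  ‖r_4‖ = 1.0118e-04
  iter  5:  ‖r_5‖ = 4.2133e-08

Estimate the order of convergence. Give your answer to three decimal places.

1.892

p ≈ ln(‖r_5‖/‖r_4‖) / ln(‖r_4‖/‖r_3‖)
  = ln(4.2133e-08/1.0118e-04) / ln(1.0118e-04/6.1917e-03)
  = ln(0.000416416) / ln(0.0163412)
  = -7.783826 / -4.114066 ≈ 1.892003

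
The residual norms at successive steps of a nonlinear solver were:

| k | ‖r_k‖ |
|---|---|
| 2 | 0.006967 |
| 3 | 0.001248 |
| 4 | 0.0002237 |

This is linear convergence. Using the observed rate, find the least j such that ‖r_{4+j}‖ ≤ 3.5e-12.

Rate ρ ≈ ‖r_4‖/‖r_3‖ = 0.0002237/0.001248 = 0.1792.
After j more steps, ‖r_{4+j}‖ ≈ 0.0002237·ρ^j; need ρ^j ≤ 3.5e-12/0.0002237 = 1.5646e-08.
j ≥ ln(1.5646e-08)/ln(0.1792) = -17.9731/-1.71925 = 10.454.
So 11 more iterations are needed.

11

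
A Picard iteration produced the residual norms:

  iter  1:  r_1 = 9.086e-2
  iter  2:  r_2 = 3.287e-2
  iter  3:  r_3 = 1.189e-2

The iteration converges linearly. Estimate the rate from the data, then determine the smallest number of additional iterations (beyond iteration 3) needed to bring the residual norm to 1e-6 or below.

Rate ρ ≈ r_3/r_2 = 1.189e-2/3.287e-2 = 0.3617.
After j more steps, r_{3+j} ≈ 1.189e-2·ρ^j; need ρ^j ≤ 1e-6/1.189e-2 = 8.41043e-05.
j ≥ ln(8.41043e-05)/ln(0.3617) = -9.3835/-1.01694 = 9.227.
So 10 more iterations are needed.

10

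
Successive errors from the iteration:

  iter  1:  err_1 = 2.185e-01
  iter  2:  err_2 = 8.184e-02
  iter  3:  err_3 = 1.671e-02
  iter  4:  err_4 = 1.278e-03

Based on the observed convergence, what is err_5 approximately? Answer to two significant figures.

2.0e-5

First estimate the order: p ≈ ln(err_4/err_3) / ln(err_3/err_2) = ln(1.278e-03/1.671e-02)/ln(1.671e-02/8.184e-02) = ln(0.0764811)/ln(0.204179) ≈ 1.6181.
Then err_5 ≈ err_4·(err_4/err_3)^p = 1.278e-03·(0.0764811)^1.6181 = 1.278e-03·0.0156127 ≈ 1.995e-05.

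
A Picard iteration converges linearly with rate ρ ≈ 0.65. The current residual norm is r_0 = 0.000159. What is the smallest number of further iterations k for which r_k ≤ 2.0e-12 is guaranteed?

After k steps, r_k ≈ 0.000159·0.65^k.
Need 0.65^k ≤ 2.0e-12/0.000159 = 1.25786e-08.
k ≥ ln(1.25786e-08)/ln(0.65) = -18.1913/-0.43078 = 42.229.
Smallest integer k = 43.

43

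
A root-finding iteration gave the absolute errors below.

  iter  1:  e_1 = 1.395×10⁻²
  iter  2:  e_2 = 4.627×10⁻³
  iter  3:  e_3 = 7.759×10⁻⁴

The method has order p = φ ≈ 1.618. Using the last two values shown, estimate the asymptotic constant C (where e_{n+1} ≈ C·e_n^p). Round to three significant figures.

4.65

C ≈ e_3 / e_2^1.618
  = 7.759×10⁻⁴ / (4.627×10⁻³)^1.618
  = 7.759×10⁻⁴ / 0.000166899 ≈ 4.6489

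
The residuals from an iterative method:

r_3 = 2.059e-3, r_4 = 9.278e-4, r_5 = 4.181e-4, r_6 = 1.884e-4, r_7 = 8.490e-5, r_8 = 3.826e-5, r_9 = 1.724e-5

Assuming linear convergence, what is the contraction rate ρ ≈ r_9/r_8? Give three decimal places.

0.451

ρ ≈ r_9/r_8 = 1.724e-5/3.826e-5 = 0.45060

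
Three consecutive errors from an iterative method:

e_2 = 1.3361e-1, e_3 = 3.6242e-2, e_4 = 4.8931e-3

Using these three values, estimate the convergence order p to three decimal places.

p ≈ ln(e_4/e_3) / ln(e_3/e_2)
  = ln(4.8931e-3/3.6242e-2) / ln(3.6242e-2/1.3361e-1)
  = ln(0.135012) / ln(0.271252)
  = -2.002392 / -1.304707 ≈ 1.534745

1.535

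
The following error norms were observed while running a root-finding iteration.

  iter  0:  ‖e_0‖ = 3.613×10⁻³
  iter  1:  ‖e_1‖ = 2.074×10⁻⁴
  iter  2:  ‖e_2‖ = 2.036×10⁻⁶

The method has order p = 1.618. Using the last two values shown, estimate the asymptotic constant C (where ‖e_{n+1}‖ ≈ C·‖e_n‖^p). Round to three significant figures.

1.85

C ≈ ‖e_2‖ / ‖e_1‖^1.618
  = 2.036×10⁻⁶ / (2.074×10⁻⁴)^1.618
  = 2.036×10⁻⁶ / 1.09799e-06 ≈ 1.8543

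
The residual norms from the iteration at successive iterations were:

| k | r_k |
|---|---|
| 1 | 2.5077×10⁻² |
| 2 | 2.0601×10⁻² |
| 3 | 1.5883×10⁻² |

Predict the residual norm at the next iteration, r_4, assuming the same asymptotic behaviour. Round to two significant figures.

First estimate the order: p ≈ ln(r_3/r_2) / ln(r_2/r_1) = ln(1.5883×10⁻²/2.0601×10⁻²)/ln(2.0601×10⁻²/2.5077×10⁻²) = ln(0.770982)/ln(0.82151) ≈ 1.3229.
Then r_4 ≈ r_3·(r_3/r_2)^p = 1.5883×10⁻²·(0.770982)^1.3229 = 1.5883×10⁻²·0.708877 ≈ 0.01126.

1.1e-2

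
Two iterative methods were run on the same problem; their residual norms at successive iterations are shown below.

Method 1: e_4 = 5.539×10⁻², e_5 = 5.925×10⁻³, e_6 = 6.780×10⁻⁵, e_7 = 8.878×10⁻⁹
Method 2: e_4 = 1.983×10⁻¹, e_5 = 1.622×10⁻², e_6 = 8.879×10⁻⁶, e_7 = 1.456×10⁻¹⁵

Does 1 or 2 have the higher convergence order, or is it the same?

Method 1: p ≈ ln(8.878×10⁻⁹/6.780×10⁻⁵)/ln(6.780×10⁻⁵/5.925×10⁻³) ≈ 2.00.
Method 2: p ≈ ln(1.456×10⁻¹⁵/8.879×10⁻⁶)/ln(8.879×10⁻⁶/1.622×10⁻²) ≈ 3.00.
Method 2 has the higher order (≈3.0 vs ≈2.0).

2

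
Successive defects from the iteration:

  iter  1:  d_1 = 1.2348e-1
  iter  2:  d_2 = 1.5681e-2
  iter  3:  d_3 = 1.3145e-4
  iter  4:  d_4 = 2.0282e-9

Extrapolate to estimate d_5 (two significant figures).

First estimate the order: p ≈ ln(d_4/d_3) / ln(d_3/d_2) = ln(2.0282e-9/1.3145e-4)/ln(1.3145e-4/1.5681e-2) = ln(1.54294e-05)/ln(0.00838276) ≈ 2.3171.
Then d_5 ≈ d_4·(d_4/d_3)^p = 2.0282e-9·(1.54294e-05)^2.3171 = 2.0282e-9·7.09453e-12 ≈ 1.439e-20.

1.4e-20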